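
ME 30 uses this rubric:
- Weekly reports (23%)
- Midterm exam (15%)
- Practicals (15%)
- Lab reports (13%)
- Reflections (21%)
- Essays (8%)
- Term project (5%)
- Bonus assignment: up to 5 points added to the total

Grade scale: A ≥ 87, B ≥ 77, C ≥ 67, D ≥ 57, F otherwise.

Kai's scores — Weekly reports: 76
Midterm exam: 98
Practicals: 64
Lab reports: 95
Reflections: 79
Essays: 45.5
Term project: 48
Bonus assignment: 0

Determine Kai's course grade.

Weighted total:
  Weekly reports 76 × 0.23 = 17.48
  Midterm exam 98 × 0.15 = 14.7
  Practicals 64 × 0.15 = 9.6
  Lab reports 95 × 0.13 = 12.35
  Reflections 79 × 0.21 = 16.59
  Essays 45.5 × 0.08 = 3.64
  Term project 48 × 0.05 = 2.4
Sum = 76.76
Bonus assignment: 76.76 + 0 = 76.76
76.76 is ≥ 67 and < 77 → C

C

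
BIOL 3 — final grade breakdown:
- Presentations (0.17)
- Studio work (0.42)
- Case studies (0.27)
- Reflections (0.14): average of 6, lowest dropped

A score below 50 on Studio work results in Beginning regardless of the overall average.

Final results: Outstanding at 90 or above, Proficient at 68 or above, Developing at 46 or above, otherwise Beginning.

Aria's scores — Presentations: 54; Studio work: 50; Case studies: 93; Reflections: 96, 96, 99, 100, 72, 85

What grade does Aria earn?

Reflections: drop 72 → average of remaining 5 = 476/5 = 95.2
Studio work score 50 ≥ 50: minimum met.
Weighted total:
  Presentations 54 × 0.17 = 9.18
  Studio work 50 × 0.42 = 21
  Case studies 93 × 0.27 = 25.11
  Reflections 95.2 × 0.14 = 13.328
Sum = 68.618
68.618 is ≥ 68 and < 90 → Proficient

Proficient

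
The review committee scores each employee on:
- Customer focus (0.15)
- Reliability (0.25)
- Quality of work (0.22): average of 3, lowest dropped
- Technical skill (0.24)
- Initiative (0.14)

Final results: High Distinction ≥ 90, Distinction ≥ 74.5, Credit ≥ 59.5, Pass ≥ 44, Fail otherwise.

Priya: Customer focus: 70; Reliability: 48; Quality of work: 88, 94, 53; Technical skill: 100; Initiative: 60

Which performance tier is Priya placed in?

Distinction

Quality of work: drop 53 → average of remaining 2 = 182/2 = 91
Weighted total:
  Customer focus 70 × 0.15 = 10.5
  Reliability 48 × 0.25 = 12
  Quality of work 91 × 0.22 = 20.02
  Technical skill 100 × 0.24 = 24
  Initiative 60 × 0.14 = 8.4
Sum = 74.92
74.92 is ≥ 74.5 and < 90 → Distinction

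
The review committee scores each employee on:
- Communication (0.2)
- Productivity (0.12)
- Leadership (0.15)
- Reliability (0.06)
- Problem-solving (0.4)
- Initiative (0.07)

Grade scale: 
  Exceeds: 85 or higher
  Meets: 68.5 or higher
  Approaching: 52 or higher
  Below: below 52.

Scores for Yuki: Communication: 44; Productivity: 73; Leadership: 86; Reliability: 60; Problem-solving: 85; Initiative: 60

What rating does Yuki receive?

Weighted total:
  Communication 44 × 0.2 = 8.8
  Productivity 73 × 0.12 = 8.76
  Leadership 86 × 0.15 = 12.9
  Reliability 60 × 0.06 = 3.6
  Problem-solving 85 × 0.4 = 34
  Initiative 60 × 0.07 = 4.2
Sum = 72.26
72.26 is ≥ 68.5 and < 85 → Meets

Meets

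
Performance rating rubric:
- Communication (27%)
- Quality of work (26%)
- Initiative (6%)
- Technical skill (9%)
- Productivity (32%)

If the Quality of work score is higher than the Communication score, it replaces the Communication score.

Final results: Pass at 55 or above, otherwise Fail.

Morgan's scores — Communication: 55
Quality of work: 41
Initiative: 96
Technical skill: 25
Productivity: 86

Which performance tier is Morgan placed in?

Quality of work (41) ≤ Communication (55), so Communication stays at 55.
Weighted total:
  Communication 55 × 0.27 = 14.85
  Quality of work 41 × 0.26 = 10.66
  Initiative 96 × 0.06 = 5.76
  Technical skill 25 × 0.09 = 2.25
  Productivity 86 × 0.32 = 27.52
Sum = 61.04
61.04 ≥ 55 → Pass

Pass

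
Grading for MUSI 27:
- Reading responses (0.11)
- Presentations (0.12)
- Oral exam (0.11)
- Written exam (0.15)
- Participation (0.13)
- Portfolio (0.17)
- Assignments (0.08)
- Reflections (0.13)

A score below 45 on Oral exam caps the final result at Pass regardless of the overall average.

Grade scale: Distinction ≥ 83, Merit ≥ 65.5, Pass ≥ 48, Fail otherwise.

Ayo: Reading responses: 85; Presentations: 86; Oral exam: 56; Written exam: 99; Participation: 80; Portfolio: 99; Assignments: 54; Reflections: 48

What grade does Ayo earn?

Merit

Oral exam score 56 ≥ 45: minimum met.
Weighted total:
  Reading responses 85 × 0.11 = 9.35
  Presentations 86 × 0.12 = 10.32
  Oral exam 56 × 0.11 = 6.16
  Written exam 99 × 0.15 = 14.85
  Participation 80 × 0.13 = 10.4
  Portfolio 99 × 0.17 = 16.83
  Assignments 54 × 0.08 = 4.32
  Reflections 48 × 0.13 = 6.24
Sum = 78.47
78.47 is ≥ 65.5 and < 83 → Merit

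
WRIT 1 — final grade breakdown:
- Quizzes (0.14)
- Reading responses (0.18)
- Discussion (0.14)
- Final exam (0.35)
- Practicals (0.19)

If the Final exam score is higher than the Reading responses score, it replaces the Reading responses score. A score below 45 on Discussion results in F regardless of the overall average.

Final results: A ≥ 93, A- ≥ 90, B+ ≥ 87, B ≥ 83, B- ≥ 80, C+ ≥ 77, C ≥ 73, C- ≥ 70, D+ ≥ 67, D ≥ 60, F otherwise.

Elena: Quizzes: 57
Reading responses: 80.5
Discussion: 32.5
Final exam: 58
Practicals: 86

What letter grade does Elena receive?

Final exam (58) ≤ Reading responses (80.5), so Reading responses stays at 80.5.
Discussion score 32.5 < 45: minimum not met.
Weighted total:
  Quizzes 57 × 0.14 = 7.98
  Reading responses 80.5 × 0.18 = 14.49
  Discussion 32.5 × 0.14 = 4.55
  Final exam 58 × 0.35 = 20.3
  Practicals 86 × 0.19 = 16.34
Sum = 63.66
Because the Discussion minimum was not met, the result is F.

F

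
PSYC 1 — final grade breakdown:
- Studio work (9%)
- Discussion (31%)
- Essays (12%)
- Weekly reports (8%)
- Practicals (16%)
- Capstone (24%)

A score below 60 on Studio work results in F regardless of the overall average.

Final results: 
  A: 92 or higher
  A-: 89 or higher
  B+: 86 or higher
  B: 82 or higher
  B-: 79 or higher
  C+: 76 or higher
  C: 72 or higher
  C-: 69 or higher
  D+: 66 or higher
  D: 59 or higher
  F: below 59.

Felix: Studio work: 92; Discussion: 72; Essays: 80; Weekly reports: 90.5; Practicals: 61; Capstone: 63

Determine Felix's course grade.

Studio work score 92 ≥ 60: minimum met.
Weighted total:
  Studio work 92 × 0.09 = 8.28
  Discussion 72 × 0.31 = 22.32
  Essays 80 × 0.12 = 9.6
  Weekly reports 90.5 × 0.08 = 7.24
  Practicals 61 × 0.16 = 9.76
  Capstone 63 × 0.24 = 15.12
Sum = 72.32
72.32 is ≥ 72 and < 76 → C

C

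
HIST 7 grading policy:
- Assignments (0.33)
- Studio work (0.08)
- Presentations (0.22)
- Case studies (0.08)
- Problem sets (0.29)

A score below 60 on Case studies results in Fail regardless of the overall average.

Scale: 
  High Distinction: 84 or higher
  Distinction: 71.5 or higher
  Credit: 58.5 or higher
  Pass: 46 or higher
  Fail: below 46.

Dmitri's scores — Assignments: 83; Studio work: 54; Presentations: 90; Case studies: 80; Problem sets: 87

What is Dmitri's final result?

Distinction

Case studies score 80 ≥ 60: minimum met.
Weighted total:
  Assignments 83 × 0.33 = 27.39
  Studio work 54 × 0.08 = 4.32
  Presentations 90 × 0.22 = 19.8
  Case studies 80 × 0.08 = 6.4
  Problem sets 87 × 0.29 = 25.23
Sum = 83.14
83.14 is ≥ 71.5 and < 84 → Distinction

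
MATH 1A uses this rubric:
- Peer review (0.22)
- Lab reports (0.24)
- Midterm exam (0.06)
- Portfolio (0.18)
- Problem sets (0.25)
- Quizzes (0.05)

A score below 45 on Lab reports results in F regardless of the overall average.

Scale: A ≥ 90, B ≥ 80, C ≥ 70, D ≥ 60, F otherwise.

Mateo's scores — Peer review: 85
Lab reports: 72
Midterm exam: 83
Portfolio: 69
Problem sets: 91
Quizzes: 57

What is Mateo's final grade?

Lab reports score 72 ≥ 45: minimum met.
Weighted total:
  Peer review 85 × 0.22 = 18.7
  Lab reports 72 × 0.24 = 17.28
  Midterm exam 83 × 0.06 = 4.98
  Portfolio 69 × 0.18 = 12.42
  Problem sets 91 × 0.25 = 22.75
  Quizzes 57 × 0.05 = 2.85
Sum = 78.98
78.98 is ≥ 70 and < 80 → C

C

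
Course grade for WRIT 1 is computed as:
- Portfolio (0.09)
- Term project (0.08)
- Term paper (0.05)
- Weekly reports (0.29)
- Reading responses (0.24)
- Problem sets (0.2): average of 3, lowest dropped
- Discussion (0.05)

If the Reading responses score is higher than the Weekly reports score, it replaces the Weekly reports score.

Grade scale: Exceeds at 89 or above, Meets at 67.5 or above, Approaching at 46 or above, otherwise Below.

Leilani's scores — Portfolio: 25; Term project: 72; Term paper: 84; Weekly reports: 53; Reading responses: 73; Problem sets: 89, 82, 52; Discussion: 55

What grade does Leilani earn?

Meets

Problem sets: drop 52 → average of remaining 2 = 171/2 = 85.5
Reading responses (73) > Weekly reports (53), so Weekly reports counts as 73.
Weighted total:
  Portfolio 25 × 0.09 = 2.25
  Term project 72 × 0.08 = 5.76
  Term paper 84 × 0.05 = 4.2
  Weekly reports 73 × 0.29 = 21.17
  Reading responses 73 × 0.24 = 17.52
  Problem sets 85.5 × 0.2 = 17.1
  Discussion 55 × 0.05 = 2.75
Sum = 70.75
70.75 is ≥ 67.5 and < 89 → Meets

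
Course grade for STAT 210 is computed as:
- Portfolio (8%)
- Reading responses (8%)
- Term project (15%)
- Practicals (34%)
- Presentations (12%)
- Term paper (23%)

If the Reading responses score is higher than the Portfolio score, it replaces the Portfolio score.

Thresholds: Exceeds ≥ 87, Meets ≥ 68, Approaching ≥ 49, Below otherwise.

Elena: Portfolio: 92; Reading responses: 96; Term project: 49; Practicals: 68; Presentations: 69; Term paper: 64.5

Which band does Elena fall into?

Reading responses (96) > Portfolio (92), so Portfolio counts as 96.
Weighted total:
  Portfolio 96 × 0.08 = 7.68
  Reading responses 96 × 0.08 = 7.68
  Term project 49 × 0.15 = 7.35
  Practicals 68 × 0.34 = 23.12
  Presentations 69 × 0.12 = 8.28
  Term paper 64.5 × 0.23 = 14.835
Sum = 68.945
68.945 is ≥ 68 and < 87 → Meets

Meets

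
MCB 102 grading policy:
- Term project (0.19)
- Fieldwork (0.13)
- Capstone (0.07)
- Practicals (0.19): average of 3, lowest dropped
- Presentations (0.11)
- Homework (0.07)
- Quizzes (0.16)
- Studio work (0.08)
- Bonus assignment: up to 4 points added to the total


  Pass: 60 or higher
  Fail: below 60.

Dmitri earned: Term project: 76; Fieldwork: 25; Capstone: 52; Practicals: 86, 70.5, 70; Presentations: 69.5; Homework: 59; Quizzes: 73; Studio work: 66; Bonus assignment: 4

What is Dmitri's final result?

Pass

Practicals: drop 70 → average of remaining 2 = 156.5/2 = 78.25
Weighted total:
  Term project 76 × 0.19 = 14.44
  Fieldwork 25 × 0.13 = 3.25
  Capstone 52 × 0.07 = 3.64
  Practicals 78.25 × 0.19 = 14.8675
  Presentations 69.5 × 0.11 = 7.645
  Homework 59 × 0.07 = 4.13
  Quizzes 73 × 0.16 = 11.68
  Studio work 66 × 0.08 = 5.28
Sum = 64.9325
Bonus assignment: 64.9325 + 4 = 68.9325
68.9325 ≥ 60 → Pass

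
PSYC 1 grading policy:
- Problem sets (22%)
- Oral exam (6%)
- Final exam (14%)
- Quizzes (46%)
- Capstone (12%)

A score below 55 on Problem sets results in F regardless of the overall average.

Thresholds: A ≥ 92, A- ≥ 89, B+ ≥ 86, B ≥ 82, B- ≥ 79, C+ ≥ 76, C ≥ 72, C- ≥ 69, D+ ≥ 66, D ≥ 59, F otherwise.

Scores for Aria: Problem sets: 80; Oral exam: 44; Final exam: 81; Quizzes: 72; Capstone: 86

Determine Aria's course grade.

Problem sets score 80 ≥ 55: minimum met.
Weighted total:
  Problem sets 80 × 0.22 = 17.6
  Oral exam 44 × 0.06 = 2.64
  Final exam 81 × 0.14 = 11.34
  Quizzes 72 × 0.46 = 33.12
  Capstone 86 × 0.12 = 10.32
Sum = 75.02
75.02 is ≥ 72 and < 76 → C

C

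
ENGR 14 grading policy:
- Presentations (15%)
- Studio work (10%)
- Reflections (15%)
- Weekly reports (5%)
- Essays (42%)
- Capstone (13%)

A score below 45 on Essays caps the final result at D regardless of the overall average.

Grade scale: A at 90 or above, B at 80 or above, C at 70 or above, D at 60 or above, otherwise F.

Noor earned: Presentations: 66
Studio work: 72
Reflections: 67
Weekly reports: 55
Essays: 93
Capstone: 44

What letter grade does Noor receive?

C

Essays score 93 ≥ 45: minimum met.
Weighted total:
  Presentations 66 × 0.15 = 9.9
  Studio work 72 × 0.1 = 7.2
  Reflections 67 × 0.15 = 10.05
  Weekly reports 55 × 0.05 = 2.75
  Essays 93 × 0.42 = 39.06
  Capstone 44 × 0.13 = 5.72
Sum = 74.68
74.68 is ≥ 70 and < 80 → C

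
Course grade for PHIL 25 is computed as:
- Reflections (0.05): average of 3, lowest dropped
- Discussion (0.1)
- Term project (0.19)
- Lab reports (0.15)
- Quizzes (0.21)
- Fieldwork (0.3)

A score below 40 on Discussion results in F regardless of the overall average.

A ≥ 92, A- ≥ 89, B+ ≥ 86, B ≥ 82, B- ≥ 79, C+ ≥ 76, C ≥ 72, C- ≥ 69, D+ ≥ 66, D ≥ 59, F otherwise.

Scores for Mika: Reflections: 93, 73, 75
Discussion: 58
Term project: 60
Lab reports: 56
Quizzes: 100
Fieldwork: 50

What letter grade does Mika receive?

Reflections: drop 73 → average of remaining 2 = 168/2 = 84
Discussion score 58 ≥ 40: minimum met.
Weighted total:
  Reflections 84 × 0.05 = 4.2
  Discussion 58 × 0.1 = 5.8
  Term project 60 × 0.19 = 11.4
  Lab reports 56 × 0.15 = 8.4
  Quizzes 100 × 0.21 = 21
  Fieldwork 50 × 0.3 = 15
Sum = 65.8
65.8 is ≥ 59 and < 66 → D

D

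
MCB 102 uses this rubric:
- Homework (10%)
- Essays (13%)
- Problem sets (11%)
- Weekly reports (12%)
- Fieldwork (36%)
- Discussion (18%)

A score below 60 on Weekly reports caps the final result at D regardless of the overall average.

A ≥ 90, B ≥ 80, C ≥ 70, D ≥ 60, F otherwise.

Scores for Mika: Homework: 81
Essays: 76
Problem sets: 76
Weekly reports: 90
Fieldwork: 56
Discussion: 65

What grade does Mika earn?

D

Weekly reports score 90 ≥ 60: minimum met.
Weighted total:
  Homework 81 × 0.1 = 8.1
  Essays 76 × 0.13 = 9.88
  Problem sets 76 × 0.11 = 8.36
  Weekly reports 90 × 0.12 = 10.8
  Fieldwork 56 × 0.36 = 20.16
  Discussion 65 × 0.18 = 11.7
Sum = 69
69 is ≥ 60 and < 70 → D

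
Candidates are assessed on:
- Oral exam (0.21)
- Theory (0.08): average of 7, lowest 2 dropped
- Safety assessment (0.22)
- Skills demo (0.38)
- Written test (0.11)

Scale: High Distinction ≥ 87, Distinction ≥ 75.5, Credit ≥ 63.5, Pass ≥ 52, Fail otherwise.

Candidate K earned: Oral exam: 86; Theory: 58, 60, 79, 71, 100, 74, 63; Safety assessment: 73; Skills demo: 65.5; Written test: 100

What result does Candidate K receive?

Distinction

Theory: drop 58, 60 → average of remaining 5 = 387/5 = 77.4
Weighted total:
  Oral exam 86 × 0.21 = 18.06
  Theory 77.4 × 0.08 = 6.192
  Safety assessment 73 × 0.22 = 16.06
  Skills demo 65.5 × 0.38 = 24.89
  Written test 100 × 0.11 = 11
Sum = 76.202
76.202 is ≥ 75.5 and < 87 → Distinction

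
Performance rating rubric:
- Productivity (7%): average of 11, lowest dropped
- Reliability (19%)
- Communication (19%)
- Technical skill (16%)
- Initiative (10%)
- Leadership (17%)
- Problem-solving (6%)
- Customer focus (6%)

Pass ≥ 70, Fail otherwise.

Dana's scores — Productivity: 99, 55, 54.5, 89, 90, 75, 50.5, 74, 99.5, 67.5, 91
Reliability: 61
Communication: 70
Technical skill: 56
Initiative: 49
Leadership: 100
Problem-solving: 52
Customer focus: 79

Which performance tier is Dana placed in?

Productivity: drop 50.5 → average of remaining 10 = 794.5/10 = 79.45
Weighted total:
  Productivity 79.45 × 0.07 = 5.5615
  Reliability 61 × 0.19 = 11.59
  Communication 70 × 0.19 = 13.3
  Technical skill 56 × 0.16 = 8.96
  Initiative 49 × 0.1 = 4.9
  Leadership 100 × 0.17 = 17
  Problem-solving 52 × 0.06 = 3.12
  Customer focus 79 × 0.06 = 4.74
Sum = 69.1715
69.1715 < 70 → Fail

Fail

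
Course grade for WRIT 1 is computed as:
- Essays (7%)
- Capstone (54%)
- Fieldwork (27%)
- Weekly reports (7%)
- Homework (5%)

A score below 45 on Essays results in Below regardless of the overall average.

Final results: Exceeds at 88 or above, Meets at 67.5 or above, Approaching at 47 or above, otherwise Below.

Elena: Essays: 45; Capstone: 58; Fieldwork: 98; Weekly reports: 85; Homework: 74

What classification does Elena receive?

Essays score 45 ≥ 45: minimum met.
Weighted total:
  Essays 45 × 0.07 = 3.15
  Capstone 58 × 0.54 = 31.32
  Fieldwork 98 × 0.27 = 26.46
  Weekly reports 85 × 0.07 = 5.95
  Homework 74 × 0.05 = 3.7
Sum = 70.58
70.58 is ≥ 67.5 and < 88 → Meets

Meets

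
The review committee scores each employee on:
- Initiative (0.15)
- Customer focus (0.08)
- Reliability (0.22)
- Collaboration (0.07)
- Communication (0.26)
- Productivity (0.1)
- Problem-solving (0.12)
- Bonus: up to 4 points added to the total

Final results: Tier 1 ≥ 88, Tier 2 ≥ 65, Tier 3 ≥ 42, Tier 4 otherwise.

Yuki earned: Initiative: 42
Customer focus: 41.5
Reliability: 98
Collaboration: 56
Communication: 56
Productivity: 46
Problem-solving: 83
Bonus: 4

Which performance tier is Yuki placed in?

Weighted total:
  Initiative 42 × 0.15 = 6.3
  Customer focus 41.5 × 0.08 = 3.32
  Reliability 98 × 0.22 = 21.56
  Collaboration 56 × 0.07 = 3.92
  Communication 56 × 0.26 = 14.56
  Productivity 46 × 0.1 = 4.6
  Problem-solving 83 × 0.12 = 9.96
Sum = 64.22
Bonus: 64.22 + 4 = 68.22
68.22 is ≥ 65 and < 88 → Tier 2

Tier 2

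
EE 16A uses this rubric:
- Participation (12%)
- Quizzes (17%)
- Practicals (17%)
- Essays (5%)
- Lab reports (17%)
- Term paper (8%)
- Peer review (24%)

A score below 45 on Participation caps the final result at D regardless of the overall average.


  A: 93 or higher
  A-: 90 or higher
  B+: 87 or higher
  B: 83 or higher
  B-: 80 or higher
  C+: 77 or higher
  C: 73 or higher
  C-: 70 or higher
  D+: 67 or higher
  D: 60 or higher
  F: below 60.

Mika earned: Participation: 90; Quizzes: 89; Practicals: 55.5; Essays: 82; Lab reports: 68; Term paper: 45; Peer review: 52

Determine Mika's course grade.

D+

Participation score 90 ≥ 45: minimum met.
Weighted total:
  Participation 90 × 0.12 = 10.8
  Quizzes 89 × 0.17 = 15.13
  Practicals 55.5 × 0.17 = 9.435
  Essays 82 × 0.05 = 4.1
  Lab reports 68 × 0.17 = 11.56
  Term paper 45 × 0.08 = 3.6
  Peer review 52 × 0.24 = 12.48
Sum = 67.105
67.105 is ≥ 67 and < 70 → D+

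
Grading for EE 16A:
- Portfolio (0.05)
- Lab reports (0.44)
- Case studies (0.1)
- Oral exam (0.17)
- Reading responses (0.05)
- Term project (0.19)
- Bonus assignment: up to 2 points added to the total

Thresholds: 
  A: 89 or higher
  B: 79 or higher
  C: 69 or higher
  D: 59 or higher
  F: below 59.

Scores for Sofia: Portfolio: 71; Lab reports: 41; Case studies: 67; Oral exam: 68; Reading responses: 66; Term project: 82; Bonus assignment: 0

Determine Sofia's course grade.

Weighted total:
  Portfolio 71 × 0.05 = 3.55
  Lab reports 41 × 0.44 = 18.04
  Case studies 67 × 0.1 = 6.7
  Oral exam 68 × 0.17 = 11.56
  Reading responses 66 × 0.05 = 3.3
  Term project 82 × 0.19 = 15.58
Sum = 58.73
Bonus assignment: 58.73 + 0 = 58.73
58.73 < 59 → F

F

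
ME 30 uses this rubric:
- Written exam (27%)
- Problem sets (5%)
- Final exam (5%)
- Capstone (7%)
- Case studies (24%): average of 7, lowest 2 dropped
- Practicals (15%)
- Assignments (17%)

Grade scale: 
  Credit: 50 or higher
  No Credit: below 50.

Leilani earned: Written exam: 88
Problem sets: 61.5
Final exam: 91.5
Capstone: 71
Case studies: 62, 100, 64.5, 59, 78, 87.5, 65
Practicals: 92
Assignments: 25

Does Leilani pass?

Credit

Case studies: drop 59, 62 → average of remaining 5 = 395/5 = 79
Weighted total:
  Written exam 88 × 0.27 = 23.76
  Problem sets 61.5 × 0.05 = 3.075
  Final exam 91.5 × 0.05 = 4.575
  Capstone 71 × 0.07 = 4.97
  Case studies 79 × 0.24 = 18.96
  Practicals 92 × 0.15 = 13.8
  Assignments 25 × 0.17 = 4.25
Sum = 73.39
73.39 ≥ 50 → Credit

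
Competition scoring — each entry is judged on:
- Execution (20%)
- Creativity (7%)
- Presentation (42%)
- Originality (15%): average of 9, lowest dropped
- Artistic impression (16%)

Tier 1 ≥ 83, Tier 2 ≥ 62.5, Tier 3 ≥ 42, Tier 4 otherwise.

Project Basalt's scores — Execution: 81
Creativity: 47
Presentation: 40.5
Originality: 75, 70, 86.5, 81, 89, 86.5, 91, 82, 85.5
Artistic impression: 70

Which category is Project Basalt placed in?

Tier 3

Originality: drop 70 → average of remaining 8 = 676.5/8 = 84.5625
Weighted total:
  Execution 81 × 0.2 = 16.2
  Creativity 47 × 0.07 = 3.29
  Presentation 40.5 × 0.42 = 17.01
  Originality 84.5625 × 0.15 = 12.684375
  Artistic impression 70 × 0.16 = 11.2
Sum = 60.384375
60.384375 is ≥ 42 and < 62.5 → Tier 3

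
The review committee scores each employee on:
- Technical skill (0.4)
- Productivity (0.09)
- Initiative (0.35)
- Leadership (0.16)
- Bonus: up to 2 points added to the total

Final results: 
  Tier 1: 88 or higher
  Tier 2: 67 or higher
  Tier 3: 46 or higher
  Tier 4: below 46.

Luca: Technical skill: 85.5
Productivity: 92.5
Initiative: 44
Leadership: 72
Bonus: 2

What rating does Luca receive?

Tier 2

Weighted total:
  Technical skill 85.5 × 0.4 = 34.2
  Productivity 92.5 × 0.09 = 8.325
  Initiative 44 × 0.35 = 15.4
  Leadership 72 × 0.16 = 11.52
Sum = 69.445
Bonus: 69.445 + 2 = 71.445
71.445 is ≥ 67 and < 88 → Tier 2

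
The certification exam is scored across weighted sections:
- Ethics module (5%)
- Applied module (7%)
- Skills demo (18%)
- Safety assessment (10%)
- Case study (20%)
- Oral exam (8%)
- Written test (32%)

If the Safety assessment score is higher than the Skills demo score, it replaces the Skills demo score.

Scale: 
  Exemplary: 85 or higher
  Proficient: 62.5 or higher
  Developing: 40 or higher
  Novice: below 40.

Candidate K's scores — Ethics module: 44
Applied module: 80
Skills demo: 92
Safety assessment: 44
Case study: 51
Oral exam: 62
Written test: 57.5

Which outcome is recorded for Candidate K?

Developing

Safety assessment (44) ≤ Skills demo (92), so Skills demo stays at 92.
Weighted total:
  Ethics module 44 × 0.05 = 2.2
  Applied module 80 × 0.07 = 5.6
  Skills demo 92 × 0.18 = 16.56
  Safety assessment 44 × 0.1 = 4.4
  Case study 51 × 0.2 = 10.2
  Oral exam 62 × 0.08 = 4.96
  Written test 57.5 × 0.32 = 18.4
Sum = 62.32
62.32 is ≥ 40 and < 62.5 → Developing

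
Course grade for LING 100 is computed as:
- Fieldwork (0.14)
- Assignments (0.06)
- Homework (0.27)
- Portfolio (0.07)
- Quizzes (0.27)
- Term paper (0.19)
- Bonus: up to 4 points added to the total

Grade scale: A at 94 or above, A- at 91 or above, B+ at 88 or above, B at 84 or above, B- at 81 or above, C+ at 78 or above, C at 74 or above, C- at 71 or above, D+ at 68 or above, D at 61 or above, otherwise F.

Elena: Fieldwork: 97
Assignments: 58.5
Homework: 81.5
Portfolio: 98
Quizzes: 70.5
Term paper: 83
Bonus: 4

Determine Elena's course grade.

Weighted total:
  Fieldwork 97 × 0.14 = 13.58
  Assignments 58.5 × 0.06 = 3.51
  Homework 81.5 × 0.27 = 22.005
  Portfolio 98 × 0.07 = 6.86
  Quizzes 70.5 × 0.27 = 19.035
  Term paper 83 × 0.19 = 15.77
Sum = 80.76
Bonus: 80.76 + 4 = 84.76
84.76 is ≥ 84 and < 88 → B

B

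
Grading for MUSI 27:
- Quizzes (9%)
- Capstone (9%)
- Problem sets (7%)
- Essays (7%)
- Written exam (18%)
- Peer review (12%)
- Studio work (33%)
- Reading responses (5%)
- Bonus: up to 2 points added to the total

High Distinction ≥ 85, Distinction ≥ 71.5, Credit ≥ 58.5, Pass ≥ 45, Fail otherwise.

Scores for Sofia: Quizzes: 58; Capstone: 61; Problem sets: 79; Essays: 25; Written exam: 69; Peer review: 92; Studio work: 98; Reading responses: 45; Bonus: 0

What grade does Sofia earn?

Weighted total:
  Quizzes 58 × 0.09 = 5.22
  Capstone 61 × 0.09 = 5.49
  Problem sets 79 × 0.07 = 5.53
  Essays 25 × 0.07 = 1.75
  Written exam 69 × 0.18 = 12.42
  Peer review 92 × 0.12 = 11.04
  Studio work 98 × 0.33 = 32.34
  Reading responses 45 × 0.05 = 2.25
Sum = 76.04
Bonus: 76.04 + 0 = 76.04
76.04 is ≥ 71.5 and < 85 → Distinction

Distinction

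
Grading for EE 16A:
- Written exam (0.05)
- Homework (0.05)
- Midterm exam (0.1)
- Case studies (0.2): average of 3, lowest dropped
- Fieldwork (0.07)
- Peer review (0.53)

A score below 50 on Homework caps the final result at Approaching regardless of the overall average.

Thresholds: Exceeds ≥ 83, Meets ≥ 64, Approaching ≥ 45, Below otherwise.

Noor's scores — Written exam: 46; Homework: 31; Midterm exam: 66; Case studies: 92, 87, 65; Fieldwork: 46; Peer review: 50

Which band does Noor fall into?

Case studies: drop 65 → average of remaining 2 = 179/2 = 89.5
Homework score 31 < 50: minimum not met.
Weighted total:
  Written exam 46 × 0.05 = 2.3
  Homework 31 × 0.05 = 1.55
  Midterm exam 66 × 0.1 = 6.6
  Case studies 89.5 × 0.2 = 17.9
  Fieldwork 46 × 0.07 = 3.22
  Peer review 50 × 0.53 = 26.5
Sum = 58.07
58.07 would be Approaching; cap at Approaching applies → Approaching.

Approaching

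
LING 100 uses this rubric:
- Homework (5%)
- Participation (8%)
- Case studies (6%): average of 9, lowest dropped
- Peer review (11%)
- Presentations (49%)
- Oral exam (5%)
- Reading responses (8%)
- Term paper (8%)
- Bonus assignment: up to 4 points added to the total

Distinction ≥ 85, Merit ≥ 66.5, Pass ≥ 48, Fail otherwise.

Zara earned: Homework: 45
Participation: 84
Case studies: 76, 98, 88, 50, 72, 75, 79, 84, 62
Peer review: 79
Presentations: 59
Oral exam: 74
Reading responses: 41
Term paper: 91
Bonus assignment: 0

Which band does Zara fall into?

Pass

Case studies: drop 50 → average of remaining 8 = 634/8 = 79.25
Weighted total:
  Homework 45 × 0.05 = 2.25
  Participation 84 × 0.08 = 6.72
  Case studies 79.25 × 0.06 = 4.755
  Peer review 79 × 0.11 = 8.69
  Presentations 59 × 0.49 = 28.91
  Oral exam 74 × 0.05 = 3.7
  Reading responses 41 × 0.08 = 3.28
  Term paper 91 × 0.08 = 7.28
Sum = 65.585
Bonus assignment: 65.585 + 0 = 65.585
65.585 is ≥ 48 and < 66.5 → Pass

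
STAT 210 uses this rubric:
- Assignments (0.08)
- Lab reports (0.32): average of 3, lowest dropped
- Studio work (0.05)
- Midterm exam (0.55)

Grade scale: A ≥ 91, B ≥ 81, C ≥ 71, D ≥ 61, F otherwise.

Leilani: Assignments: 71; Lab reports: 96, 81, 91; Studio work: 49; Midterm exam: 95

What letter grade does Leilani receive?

B

Lab reports: drop 81 → average of remaining 2 = 187/2 = 93.5
Weighted total:
  Assignments 71 × 0.08 = 5.68
  Lab reports 93.5 × 0.32 = 29.92
  Studio work 49 × 0.05 = 2.45
  Midterm exam 95 × 0.55 = 52.25
Sum = 90.3
90.3 is ≥ 81 and < 91 → B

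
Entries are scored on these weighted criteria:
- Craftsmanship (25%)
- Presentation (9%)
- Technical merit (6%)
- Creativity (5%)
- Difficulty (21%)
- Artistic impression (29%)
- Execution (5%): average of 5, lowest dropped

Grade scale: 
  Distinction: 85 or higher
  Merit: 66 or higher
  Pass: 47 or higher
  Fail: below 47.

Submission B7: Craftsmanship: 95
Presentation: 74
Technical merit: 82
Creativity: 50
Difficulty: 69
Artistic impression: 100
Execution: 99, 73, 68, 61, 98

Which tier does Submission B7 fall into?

Execution: drop 61 → average of remaining 4 = 338/4 = 84.5
Weighted total:
  Craftsmanship 95 × 0.25 = 23.75
  Presentation 74 × 0.09 = 6.66
  Technical merit 82 × 0.06 = 4.92
  Creativity 50 × 0.05 = 2.5
  Difficulty 69 × 0.21 = 14.49
  Artistic impression 100 × 0.29 = 29
  Execution 84.5 × 0.05 = 4.225
Sum = 85.545
85.545 ≥ 85 → Distinction

Distinction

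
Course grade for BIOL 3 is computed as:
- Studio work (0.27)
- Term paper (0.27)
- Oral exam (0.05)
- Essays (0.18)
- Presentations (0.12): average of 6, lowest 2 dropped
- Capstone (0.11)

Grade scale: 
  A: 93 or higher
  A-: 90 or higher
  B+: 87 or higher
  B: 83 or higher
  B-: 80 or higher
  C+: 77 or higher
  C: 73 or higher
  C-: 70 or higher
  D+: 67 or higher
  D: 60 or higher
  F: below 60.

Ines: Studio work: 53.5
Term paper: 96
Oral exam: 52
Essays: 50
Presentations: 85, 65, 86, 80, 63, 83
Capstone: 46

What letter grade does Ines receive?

D+

Presentations: drop 63, 65 → average of remaining 4 = 334/4 = 83.5
Weighted total:
  Studio work 53.5 × 0.27 = 14.445
  Term paper 96 × 0.27 = 25.92
  Oral exam 52 × 0.05 = 2.6
  Essays 50 × 0.18 = 9
  Presentations 83.5 × 0.12 = 10.02
  Capstone 46 × 0.11 = 5.06
Sum = 67.045
67.045 is ≥ 67 and < 70 → D+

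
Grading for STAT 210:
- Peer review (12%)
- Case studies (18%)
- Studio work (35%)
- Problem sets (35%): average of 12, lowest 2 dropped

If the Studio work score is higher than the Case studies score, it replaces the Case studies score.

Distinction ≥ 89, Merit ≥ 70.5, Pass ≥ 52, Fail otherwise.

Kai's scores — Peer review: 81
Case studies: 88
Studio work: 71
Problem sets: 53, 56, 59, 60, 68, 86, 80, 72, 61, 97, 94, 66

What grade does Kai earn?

Merit

Problem sets: drop 53, 56 → average of remaining 10 = 743/10 = 74.3
Studio work (71) ≤ Case studies (88), so Case studies stays at 88.
Weighted total:
  Peer review 81 × 0.12 = 9.72
  Case studies 88 × 0.18 = 15.84
  Studio work 71 × 0.35 = 24.85
  Problem sets 74.3 × 0.35 = 26.005
Sum = 76.415
76.415 is ≥ 70.5 and < 89 → Merit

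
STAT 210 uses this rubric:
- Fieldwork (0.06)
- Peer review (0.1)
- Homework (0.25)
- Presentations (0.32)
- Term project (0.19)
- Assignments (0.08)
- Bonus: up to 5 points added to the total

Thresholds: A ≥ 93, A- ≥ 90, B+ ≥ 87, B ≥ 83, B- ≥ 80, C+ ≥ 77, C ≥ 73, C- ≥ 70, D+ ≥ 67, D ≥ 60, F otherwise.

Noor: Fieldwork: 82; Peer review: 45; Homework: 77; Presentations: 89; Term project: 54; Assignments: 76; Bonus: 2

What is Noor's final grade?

Weighted total:
  Fieldwork 82 × 0.06 = 4.92
  Peer review 45 × 0.1 = 4.5
  Homework 77 × 0.25 = 19.25
  Presentations 89 × 0.32 = 28.48
  Term project 54 × 0.19 = 10.26
  Assignments 76 × 0.08 = 6.08
Sum = 73.49
Bonus: 73.49 + 2 = 75.49
75.49 is ≥ 73 and < 77 → C

C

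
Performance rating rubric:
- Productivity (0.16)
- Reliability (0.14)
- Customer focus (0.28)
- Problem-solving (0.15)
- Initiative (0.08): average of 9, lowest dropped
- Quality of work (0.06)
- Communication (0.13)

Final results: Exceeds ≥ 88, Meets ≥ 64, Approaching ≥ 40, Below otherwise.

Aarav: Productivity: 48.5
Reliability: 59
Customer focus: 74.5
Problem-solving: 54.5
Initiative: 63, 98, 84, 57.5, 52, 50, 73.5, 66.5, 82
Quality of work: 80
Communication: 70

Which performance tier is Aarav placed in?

Meets

Initiative: drop 50 → average of remaining 8 = 576.5/8 = 72.0625
Weighted total:
  Productivity 48.5 × 0.16 = 7.76
  Reliability 59 × 0.14 = 8.26
  Customer focus 74.5 × 0.28 = 20.86
  Problem-solving 54.5 × 0.15 = 8.175
  Initiative 72.0625 × 0.08 = 5.765
  Quality of work 80 × 0.06 = 4.8
  Communication 70 × 0.13 = 9.1
Sum = 64.72
64.72 is ≥ 64 and < 88 → Meets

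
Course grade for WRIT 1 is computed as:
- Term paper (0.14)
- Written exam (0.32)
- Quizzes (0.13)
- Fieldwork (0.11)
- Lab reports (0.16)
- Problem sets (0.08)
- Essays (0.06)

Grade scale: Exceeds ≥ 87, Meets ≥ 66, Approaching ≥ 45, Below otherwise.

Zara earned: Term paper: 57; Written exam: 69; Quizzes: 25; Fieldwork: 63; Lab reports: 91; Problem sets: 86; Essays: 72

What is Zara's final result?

Meets

Weighted total:
  Term paper 57 × 0.14 = 7.98
  Written exam 69 × 0.32 = 22.08
  Quizzes 25 × 0.13 = 3.25
  Fieldwork 63 × 0.11 = 6.93
  Lab reports 91 × 0.16 = 14.56
  Problem sets 86 × 0.08 = 6.88
  Essays 72 × 0.06 = 4.32
Sum = 66
66 is ≥ 66 and < 87 → Meets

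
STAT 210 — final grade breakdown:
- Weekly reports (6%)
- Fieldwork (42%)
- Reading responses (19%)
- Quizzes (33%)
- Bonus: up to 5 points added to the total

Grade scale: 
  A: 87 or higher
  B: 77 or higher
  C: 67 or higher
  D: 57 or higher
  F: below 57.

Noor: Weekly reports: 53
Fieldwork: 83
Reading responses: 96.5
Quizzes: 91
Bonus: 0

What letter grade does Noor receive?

B

Weighted total:
  Weekly reports 53 × 0.06 = 3.18
  Fieldwork 83 × 0.42 = 34.86
  Reading responses 96.5 × 0.19 = 18.335
  Quizzes 91 × 0.33 = 30.03
Sum = 86.405
Bonus: 86.405 + 0 = 86.405
86.405 is ≥ 77 and < 87 → B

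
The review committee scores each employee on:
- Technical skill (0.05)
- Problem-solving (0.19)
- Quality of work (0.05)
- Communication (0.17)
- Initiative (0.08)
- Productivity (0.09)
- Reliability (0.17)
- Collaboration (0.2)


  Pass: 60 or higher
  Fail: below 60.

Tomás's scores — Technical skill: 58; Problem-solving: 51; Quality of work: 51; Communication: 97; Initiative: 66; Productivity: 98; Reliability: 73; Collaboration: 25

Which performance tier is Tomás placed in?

Weighted total:
  Technical skill 58 × 0.05 = 2.9
  Problem-solving 51 × 0.19 = 9.69
  Quality of work 51 × 0.05 = 2.55
  Communication 97 × 0.17 = 16.49
  Initiative 66 × 0.08 = 5.28
  Productivity 98 × 0.09 = 8.82
  Reliability 73 × 0.17 = 12.41
  Collaboration 25 × 0.2 = 5
Sum = 63.14
63.14 ≥ 60 → Pass

Pass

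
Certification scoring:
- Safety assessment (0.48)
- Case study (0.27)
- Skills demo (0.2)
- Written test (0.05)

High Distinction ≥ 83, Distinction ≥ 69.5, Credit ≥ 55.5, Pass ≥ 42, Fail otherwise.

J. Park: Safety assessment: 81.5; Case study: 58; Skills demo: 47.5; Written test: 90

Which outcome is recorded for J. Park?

Weighted total:
  Safety assessment 81.5 × 0.48 = 39.12
  Case study 58 × 0.27 = 15.66
  Skills demo 47.5 × 0.2 = 9.5
  Written test 90 × 0.05 = 4.5
Sum = 68.78
68.78 is ≥ 55.5 and < 69.5 → Credit

Credit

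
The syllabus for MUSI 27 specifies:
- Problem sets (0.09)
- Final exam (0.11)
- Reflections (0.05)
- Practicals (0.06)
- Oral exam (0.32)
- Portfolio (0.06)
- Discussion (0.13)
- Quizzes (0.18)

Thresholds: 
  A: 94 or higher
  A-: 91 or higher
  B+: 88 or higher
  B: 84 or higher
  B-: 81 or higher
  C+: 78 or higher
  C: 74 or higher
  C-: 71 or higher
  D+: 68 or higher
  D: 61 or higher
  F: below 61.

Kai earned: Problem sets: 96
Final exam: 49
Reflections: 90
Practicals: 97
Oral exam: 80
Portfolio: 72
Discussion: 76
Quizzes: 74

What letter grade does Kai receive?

C

Weighted total:
  Problem sets 96 × 0.09 = 8.64
  Final exam 49 × 0.11 = 5.39
  Reflections 90 × 0.05 = 4.5
  Practicals 97 × 0.06 = 5.82
  Oral exam 80 × 0.32 = 25.6
  Portfolio 72 × 0.06 = 4.32
  Discussion 76 × 0.13 = 9.88
  Quizzes 74 × 0.18 = 13.32
Sum = 77.47
77.47 is ≥ 74 and < 78 → C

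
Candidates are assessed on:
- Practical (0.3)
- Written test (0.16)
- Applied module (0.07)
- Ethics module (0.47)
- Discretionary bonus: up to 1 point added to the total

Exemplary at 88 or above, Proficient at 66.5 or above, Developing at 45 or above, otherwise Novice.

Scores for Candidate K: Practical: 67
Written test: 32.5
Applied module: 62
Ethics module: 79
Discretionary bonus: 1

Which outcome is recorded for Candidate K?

Weighted total:
  Practical 67 × 0.3 = 20.1
  Written test 32.5 × 0.16 = 5.2
  Applied module 62 × 0.07 = 4.34
  Ethics module 79 × 0.47 = 37.13
Sum = 66.77
Discretionary bonus: 66.77 + 1 = 67.77
67.77 is ≥ 66.5 and < 88 → Proficient

Proficient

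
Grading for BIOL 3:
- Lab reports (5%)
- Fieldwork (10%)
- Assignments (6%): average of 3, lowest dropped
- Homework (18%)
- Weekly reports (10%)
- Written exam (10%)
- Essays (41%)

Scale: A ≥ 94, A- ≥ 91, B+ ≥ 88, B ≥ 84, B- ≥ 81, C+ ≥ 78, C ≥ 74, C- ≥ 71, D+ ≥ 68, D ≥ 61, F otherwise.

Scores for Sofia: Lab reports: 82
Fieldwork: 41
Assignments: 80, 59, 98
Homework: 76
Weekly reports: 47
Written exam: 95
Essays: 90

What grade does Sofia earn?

Assignments: drop 59 → average of remaining 2 = 178/2 = 89
Weighted total:
  Lab reports 82 × 0.05 = 4.1
  Fieldwork 41 × 0.1 = 4.1
  Assignments 89 × 0.06 = 5.34
  Homework 76 × 0.18 = 13.68
  Weekly reports 47 × 0.1 = 4.7
  Written exam 95 × 0.1 = 9.5
  Essays 90 × 0.41 = 36.9
Sum = 78.32
78.32 is ≥ 78 and < 81 → C+

C+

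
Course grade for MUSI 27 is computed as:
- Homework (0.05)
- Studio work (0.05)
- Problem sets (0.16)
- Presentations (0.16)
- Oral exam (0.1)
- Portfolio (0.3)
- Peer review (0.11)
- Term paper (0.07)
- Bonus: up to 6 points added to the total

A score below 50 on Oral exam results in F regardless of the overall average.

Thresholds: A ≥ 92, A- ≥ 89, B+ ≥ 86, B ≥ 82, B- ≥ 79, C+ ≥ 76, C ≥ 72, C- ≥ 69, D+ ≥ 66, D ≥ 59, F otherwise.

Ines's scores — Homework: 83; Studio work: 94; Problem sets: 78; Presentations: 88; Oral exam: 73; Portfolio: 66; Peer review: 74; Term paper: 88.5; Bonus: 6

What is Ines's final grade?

B

Oral exam score 73 ≥ 50: minimum met.
Weighted total:
  Homework 83 × 0.05 = 4.15
  Studio work 94 × 0.05 = 4.7
  Problem sets 78 × 0.16 = 12.48
  Presentations 88 × 0.16 = 14.08
  Oral exam 73 × 0.1 = 7.3
  Portfolio 66 × 0.3 = 19.8
  Peer review 74 × 0.11 = 8.14
  Term paper 88.5 × 0.07 = 6.195
Sum = 76.845
Bonus: 76.845 + 6 = 82.845
82.845 is ≥ 82 and < 86 → B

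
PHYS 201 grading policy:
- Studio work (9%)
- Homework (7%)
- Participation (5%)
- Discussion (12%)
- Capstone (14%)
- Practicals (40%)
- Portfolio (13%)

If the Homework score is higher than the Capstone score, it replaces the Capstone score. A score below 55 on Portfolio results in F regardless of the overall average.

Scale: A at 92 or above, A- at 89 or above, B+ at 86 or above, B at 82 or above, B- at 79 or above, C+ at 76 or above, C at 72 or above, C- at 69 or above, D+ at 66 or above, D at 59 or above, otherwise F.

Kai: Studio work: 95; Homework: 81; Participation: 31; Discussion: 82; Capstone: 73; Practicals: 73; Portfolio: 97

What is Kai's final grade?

Homework (81) > Capstone (73), so Capstone counts as 81.
Portfolio score 97 ≥ 55: minimum met.
Weighted total:
  Studio work 95 × 0.09 = 8.55
  Homework 81 × 0.07 = 5.67
  Participation 31 × 0.05 = 1.55
  Discussion 82 × 0.12 = 9.84
  Capstone 81 × 0.14 = 11.34
  Practicals 73 × 0.4 = 29.2
  Portfolio 97 × 0.13 = 12.61
Sum = 78.76
78.76 is ≥ 76 and < 79 → C+

C+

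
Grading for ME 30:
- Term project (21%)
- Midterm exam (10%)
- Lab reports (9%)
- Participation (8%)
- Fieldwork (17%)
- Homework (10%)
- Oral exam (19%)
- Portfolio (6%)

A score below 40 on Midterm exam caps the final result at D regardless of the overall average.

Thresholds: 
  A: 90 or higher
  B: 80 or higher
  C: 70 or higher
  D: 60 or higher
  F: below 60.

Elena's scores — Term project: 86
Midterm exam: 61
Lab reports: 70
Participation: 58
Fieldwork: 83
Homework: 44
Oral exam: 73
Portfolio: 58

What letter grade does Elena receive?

C

Midterm exam score 61 ≥ 40: minimum met.
Weighted total:
  Term project 86 × 0.21 = 18.06
  Midterm exam 61 × 0.1 = 6.1
  Lab reports 70 × 0.09 = 6.3
  Participation 58 × 0.08 = 4.64
  Fieldwork 83 × 0.17 = 14.11
  Homework 44 × 0.1 = 4.4
  Oral exam 73 × 0.19 = 13.87
  Portfolio 58 × 0.06 = 3.48
Sum = 70.96
70.96 is ≥ 70 and < 80 → C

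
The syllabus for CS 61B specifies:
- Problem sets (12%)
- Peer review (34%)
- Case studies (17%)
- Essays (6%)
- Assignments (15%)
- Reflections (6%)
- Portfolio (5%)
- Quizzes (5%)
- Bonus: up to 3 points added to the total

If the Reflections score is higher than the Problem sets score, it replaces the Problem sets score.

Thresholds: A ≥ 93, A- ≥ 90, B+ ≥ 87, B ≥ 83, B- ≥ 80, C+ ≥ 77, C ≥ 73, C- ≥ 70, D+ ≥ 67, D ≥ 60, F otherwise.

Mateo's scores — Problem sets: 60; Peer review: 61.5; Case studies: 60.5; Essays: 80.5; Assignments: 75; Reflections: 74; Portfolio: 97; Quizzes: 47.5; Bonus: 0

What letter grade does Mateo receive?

D+

Reflections (74) > Problem sets (60), so Problem sets counts as 74.
Weighted total:
  Problem sets 74 × 0.12 = 8.88
  Peer review 61.5 × 0.34 = 20.91
  Case studies 60.5 × 0.17 = 10.285
  Essays 80.5 × 0.06 = 4.83
  Assignments 75 × 0.15 = 11.25
  Reflections 74 × 0.06 = 4.44
  Portfolio 97 × 0.05 = 4.85
  Quizzes 47.5 × 0.05 = 2.375
Sum = 67.82
Bonus: 67.82 + 0 = 67.82
67.82 is ≥ 67 and < 70 → D+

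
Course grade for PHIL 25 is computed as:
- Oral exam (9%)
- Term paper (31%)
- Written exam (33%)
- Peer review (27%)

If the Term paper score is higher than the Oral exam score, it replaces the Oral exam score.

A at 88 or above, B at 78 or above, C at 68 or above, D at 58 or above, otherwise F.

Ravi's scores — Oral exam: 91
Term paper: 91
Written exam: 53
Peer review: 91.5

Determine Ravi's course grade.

Term paper (91) ≤ Oral exam (91), so Oral exam stays at 91.
Weighted total:
  Oral exam 91 × 0.09 = 8.19
  Term paper 91 × 0.31 = 28.21
  Written exam 53 × 0.33 = 17.49
  Peer review 91.5 × 0.27 = 24.705
Sum = 78.595
78.595 is ≥ 78 and < 88 → B

B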